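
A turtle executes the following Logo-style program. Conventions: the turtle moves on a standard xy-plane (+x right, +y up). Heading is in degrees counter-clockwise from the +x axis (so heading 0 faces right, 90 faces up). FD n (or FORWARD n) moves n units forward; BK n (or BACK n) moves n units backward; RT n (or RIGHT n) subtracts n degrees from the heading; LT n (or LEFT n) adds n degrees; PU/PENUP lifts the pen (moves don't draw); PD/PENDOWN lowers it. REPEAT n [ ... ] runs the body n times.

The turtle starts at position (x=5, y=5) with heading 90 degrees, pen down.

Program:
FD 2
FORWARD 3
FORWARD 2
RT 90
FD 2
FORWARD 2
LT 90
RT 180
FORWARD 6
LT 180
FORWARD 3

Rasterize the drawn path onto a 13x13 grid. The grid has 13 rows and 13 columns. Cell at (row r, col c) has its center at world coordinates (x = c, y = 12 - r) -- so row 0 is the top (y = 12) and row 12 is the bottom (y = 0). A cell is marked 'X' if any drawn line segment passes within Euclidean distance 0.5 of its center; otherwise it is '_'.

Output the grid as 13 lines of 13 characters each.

Segment 0: (5,5) -> (5,7)
Segment 1: (5,7) -> (5,10)
Segment 2: (5,10) -> (5,12)
Segment 3: (5,12) -> (7,12)
Segment 4: (7,12) -> (9,12)
Segment 5: (9,12) -> (9,6)
Segment 6: (9,6) -> (9,9)

Answer: _____XXXXX___
_____X___X___
_____X___X___
_____X___X___
_____X___X___
_____X___X___
_____X___X___
_____X_______
_____________
_____________
_____________
_____________
_____________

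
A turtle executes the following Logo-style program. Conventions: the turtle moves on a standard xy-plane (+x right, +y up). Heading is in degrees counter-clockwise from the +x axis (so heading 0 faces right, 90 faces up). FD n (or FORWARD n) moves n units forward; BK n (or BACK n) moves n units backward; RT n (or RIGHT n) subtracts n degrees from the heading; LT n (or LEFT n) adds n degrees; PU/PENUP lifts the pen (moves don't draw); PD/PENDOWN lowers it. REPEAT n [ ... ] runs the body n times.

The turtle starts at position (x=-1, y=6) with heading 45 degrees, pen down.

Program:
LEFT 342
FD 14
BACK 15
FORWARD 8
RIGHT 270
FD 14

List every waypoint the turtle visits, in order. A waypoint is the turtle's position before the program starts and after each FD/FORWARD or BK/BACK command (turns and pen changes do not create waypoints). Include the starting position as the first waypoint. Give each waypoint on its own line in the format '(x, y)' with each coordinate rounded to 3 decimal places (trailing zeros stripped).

Executing turtle program step by step:
Start: pos=(-1,6), heading=45, pen down
LT 342: heading 45 -> 27
FD 14: (-1,6) -> (11.474,12.356) [heading=27, draw]
BK 15: (11.474,12.356) -> (-1.891,5.546) [heading=27, draw]
FD 8: (-1.891,5.546) -> (5.237,9.178) [heading=27, draw]
RT 270: heading 27 -> 117
FD 14: (5.237,9.178) -> (-1.119,21.652) [heading=117, draw]
Final: pos=(-1.119,21.652), heading=117, 4 segment(s) drawn
Waypoints (5 total):
(-1, 6)
(11.474, 12.356)
(-1.891, 5.546)
(5.237, 9.178)
(-1.119, 21.652)

Answer: (-1, 6)
(11.474, 12.356)
(-1.891, 5.546)
(5.237, 9.178)
(-1.119, 21.652)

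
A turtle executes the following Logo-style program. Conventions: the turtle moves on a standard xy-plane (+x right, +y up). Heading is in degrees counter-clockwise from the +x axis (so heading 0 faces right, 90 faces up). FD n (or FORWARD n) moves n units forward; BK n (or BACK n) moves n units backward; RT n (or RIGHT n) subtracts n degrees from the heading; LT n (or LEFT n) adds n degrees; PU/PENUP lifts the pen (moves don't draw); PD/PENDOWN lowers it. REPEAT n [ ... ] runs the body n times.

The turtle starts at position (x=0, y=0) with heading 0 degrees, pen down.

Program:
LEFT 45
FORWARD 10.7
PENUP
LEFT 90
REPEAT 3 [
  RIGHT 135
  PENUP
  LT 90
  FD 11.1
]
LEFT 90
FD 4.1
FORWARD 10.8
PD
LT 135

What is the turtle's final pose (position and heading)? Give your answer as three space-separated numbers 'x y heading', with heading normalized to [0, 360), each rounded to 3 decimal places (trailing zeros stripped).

Answer: 26.515 41.415 225

Derivation:
Executing turtle program step by step:
Start: pos=(0,0), heading=0, pen down
LT 45: heading 0 -> 45
FD 10.7: (0,0) -> (7.566,7.566) [heading=45, draw]
PU: pen up
LT 90: heading 45 -> 135
REPEAT 3 [
  -- iteration 1/3 --
  RT 135: heading 135 -> 0
  PU: pen up
  LT 90: heading 0 -> 90
  FD 11.1: (7.566,7.566) -> (7.566,18.666) [heading=90, move]
  -- iteration 2/3 --
  RT 135: heading 90 -> 315
  PU: pen up
  LT 90: heading 315 -> 45
  FD 11.1: (7.566,18.666) -> (15.415,26.515) [heading=45, move]
  -- iteration 3/3 --
  RT 135: heading 45 -> 270
  PU: pen up
  LT 90: heading 270 -> 0
  FD 11.1: (15.415,26.515) -> (26.515,26.515) [heading=0, move]
]
LT 90: heading 0 -> 90
FD 4.1: (26.515,26.515) -> (26.515,30.615) [heading=90, move]
FD 10.8: (26.515,30.615) -> (26.515,41.415) [heading=90, move]
PD: pen down
LT 135: heading 90 -> 225
Final: pos=(26.515,41.415), heading=225, 1 segment(s) drawn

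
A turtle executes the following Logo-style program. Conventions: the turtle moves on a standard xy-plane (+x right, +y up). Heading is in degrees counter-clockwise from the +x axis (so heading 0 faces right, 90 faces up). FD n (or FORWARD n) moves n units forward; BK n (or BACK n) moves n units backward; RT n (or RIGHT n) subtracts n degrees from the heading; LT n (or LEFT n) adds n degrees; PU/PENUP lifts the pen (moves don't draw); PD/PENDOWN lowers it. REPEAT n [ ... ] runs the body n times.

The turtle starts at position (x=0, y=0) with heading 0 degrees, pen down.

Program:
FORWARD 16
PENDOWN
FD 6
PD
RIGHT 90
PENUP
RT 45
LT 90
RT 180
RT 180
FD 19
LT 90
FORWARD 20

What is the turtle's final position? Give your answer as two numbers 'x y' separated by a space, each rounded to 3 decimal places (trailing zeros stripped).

Answer: 49.577 0.707

Derivation:
Executing turtle program step by step:
Start: pos=(0,0), heading=0, pen down
FD 16: (0,0) -> (16,0) [heading=0, draw]
PD: pen down
FD 6: (16,0) -> (22,0) [heading=0, draw]
PD: pen down
RT 90: heading 0 -> 270
PU: pen up
RT 45: heading 270 -> 225
LT 90: heading 225 -> 315
RT 180: heading 315 -> 135
RT 180: heading 135 -> 315
FD 19: (22,0) -> (35.435,-13.435) [heading=315, move]
LT 90: heading 315 -> 45
FD 20: (35.435,-13.435) -> (49.577,0.707) [heading=45, move]
Final: pos=(49.577,0.707), heading=45, 2 segment(s) drawn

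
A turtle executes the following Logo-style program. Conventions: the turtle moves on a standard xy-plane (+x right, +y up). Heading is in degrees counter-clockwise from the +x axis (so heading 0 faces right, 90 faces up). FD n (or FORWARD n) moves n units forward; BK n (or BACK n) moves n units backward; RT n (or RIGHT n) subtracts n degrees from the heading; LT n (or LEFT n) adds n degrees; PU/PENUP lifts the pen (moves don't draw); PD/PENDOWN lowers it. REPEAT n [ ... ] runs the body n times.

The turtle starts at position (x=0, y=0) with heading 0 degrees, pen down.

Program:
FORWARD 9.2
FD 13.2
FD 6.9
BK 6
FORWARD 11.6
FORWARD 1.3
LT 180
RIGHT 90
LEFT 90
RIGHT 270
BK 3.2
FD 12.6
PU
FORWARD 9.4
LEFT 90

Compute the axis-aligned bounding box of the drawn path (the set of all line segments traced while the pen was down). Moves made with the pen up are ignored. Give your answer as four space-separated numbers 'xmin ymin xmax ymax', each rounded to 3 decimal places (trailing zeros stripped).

Answer: 0 -9.4 36.2 3.2

Derivation:
Executing turtle program step by step:
Start: pos=(0,0), heading=0, pen down
FD 9.2: (0,0) -> (9.2,0) [heading=0, draw]
FD 13.2: (9.2,0) -> (22.4,0) [heading=0, draw]
FD 6.9: (22.4,0) -> (29.3,0) [heading=0, draw]
BK 6: (29.3,0) -> (23.3,0) [heading=0, draw]
FD 11.6: (23.3,0) -> (34.9,0) [heading=0, draw]
FD 1.3: (34.9,0) -> (36.2,0) [heading=0, draw]
LT 180: heading 0 -> 180
RT 90: heading 180 -> 90
LT 90: heading 90 -> 180
RT 270: heading 180 -> 270
BK 3.2: (36.2,0) -> (36.2,3.2) [heading=270, draw]
FD 12.6: (36.2,3.2) -> (36.2,-9.4) [heading=270, draw]
PU: pen up
FD 9.4: (36.2,-9.4) -> (36.2,-18.8) [heading=270, move]
LT 90: heading 270 -> 0
Final: pos=(36.2,-18.8), heading=0, 8 segment(s) drawn

Segment endpoints: x in {0, 9.2, 22.4, 23.3, 29.3, 34.9, 36.2}, y in {-9.4, 0, 3.2}
xmin=0, ymin=-9.4, xmax=36.2, ymax=3.2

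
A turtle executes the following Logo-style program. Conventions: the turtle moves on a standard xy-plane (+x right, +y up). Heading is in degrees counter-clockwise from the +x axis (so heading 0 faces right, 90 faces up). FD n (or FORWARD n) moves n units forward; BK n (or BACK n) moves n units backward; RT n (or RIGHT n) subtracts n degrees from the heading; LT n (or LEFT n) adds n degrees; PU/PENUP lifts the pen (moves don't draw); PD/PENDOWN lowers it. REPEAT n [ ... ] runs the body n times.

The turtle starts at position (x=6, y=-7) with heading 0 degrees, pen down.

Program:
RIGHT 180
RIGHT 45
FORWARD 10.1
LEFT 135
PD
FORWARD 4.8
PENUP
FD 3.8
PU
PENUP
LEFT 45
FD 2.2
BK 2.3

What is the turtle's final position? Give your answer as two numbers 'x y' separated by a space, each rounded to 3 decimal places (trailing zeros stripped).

Answer: -1.212 -8.388

Derivation:
Executing turtle program step by step:
Start: pos=(6,-7), heading=0, pen down
RT 180: heading 0 -> 180
RT 45: heading 180 -> 135
FD 10.1: (6,-7) -> (-1.142,0.142) [heading=135, draw]
LT 135: heading 135 -> 270
PD: pen down
FD 4.8: (-1.142,0.142) -> (-1.142,-4.658) [heading=270, draw]
PU: pen up
FD 3.8: (-1.142,-4.658) -> (-1.142,-8.458) [heading=270, move]
PU: pen up
PU: pen up
LT 45: heading 270 -> 315
FD 2.2: (-1.142,-8.458) -> (0.414,-10.014) [heading=315, move]
BK 2.3: (0.414,-10.014) -> (-1.212,-8.388) [heading=315, move]
Final: pos=(-1.212,-8.388), heading=315, 2 segment(s) drawn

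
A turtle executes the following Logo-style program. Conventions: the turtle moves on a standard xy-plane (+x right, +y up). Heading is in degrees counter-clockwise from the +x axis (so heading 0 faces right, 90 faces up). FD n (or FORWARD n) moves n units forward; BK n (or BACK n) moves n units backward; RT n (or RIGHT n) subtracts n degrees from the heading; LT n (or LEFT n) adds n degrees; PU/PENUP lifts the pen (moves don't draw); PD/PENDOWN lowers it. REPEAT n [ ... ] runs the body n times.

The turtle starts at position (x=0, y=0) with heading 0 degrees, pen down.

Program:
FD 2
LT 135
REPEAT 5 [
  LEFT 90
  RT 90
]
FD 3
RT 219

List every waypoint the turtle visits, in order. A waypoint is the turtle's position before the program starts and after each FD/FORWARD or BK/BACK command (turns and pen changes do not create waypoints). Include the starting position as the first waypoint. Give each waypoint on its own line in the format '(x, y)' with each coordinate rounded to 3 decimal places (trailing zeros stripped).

Answer: (0, 0)
(2, 0)
(-0.121, 2.121)

Derivation:
Executing turtle program step by step:
Start: pos=(0,0), heading=0, pen down
FD 2: (0,0) -> (2,0) [heading=0, draw]
LT 135: heading 0 -> 135
REPEAT 5 [
  -- iteration 1/5 --
  LT 90: heading 135 -> 225
  RT 90: heading 225 -> 135
  -- iteration 2/5 --
  LT 90: heading 135 -> 225
  RT 90: heading 225 -> 135
  -- iteration 3/5 --
  LT 90: heading 135 -> 225
  RT 90: heading 225 -> 135
  -- iteration 4/5 --
  LT 90: heading 135 -> 225
  RT 90: heading 225 -> 135
  -- iteration 5/5 --
  LT 90: heading 135 -> 225
  RT 90: heading 225 -> 135
]
FD 3: (2,0) -> (-0.121,2.121) [heading=135, draw]
RT 219: heading 135 -> 276
Final: pos=(-0.121,2.121), heading=276, 2 segment(s) drawn
Waypoints (3 total):
(0, 0)
(2, 0)
(-0.121, 2.121)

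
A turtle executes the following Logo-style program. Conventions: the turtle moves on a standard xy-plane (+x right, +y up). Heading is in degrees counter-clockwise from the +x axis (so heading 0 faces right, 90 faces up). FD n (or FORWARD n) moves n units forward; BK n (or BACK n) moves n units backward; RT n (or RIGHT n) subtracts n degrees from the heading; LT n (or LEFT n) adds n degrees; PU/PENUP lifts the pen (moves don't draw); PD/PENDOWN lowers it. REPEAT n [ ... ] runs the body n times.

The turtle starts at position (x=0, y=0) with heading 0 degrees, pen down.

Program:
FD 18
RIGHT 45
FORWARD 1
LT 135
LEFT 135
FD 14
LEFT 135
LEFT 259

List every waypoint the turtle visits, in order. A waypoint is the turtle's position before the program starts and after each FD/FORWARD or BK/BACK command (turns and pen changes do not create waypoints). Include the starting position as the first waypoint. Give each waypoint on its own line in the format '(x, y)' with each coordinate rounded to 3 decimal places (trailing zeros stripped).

Executing turtle program step by step:
Start: pos=(0,0), heading=0, pen down
FD 18: (0,0) -> (18,0) [heading=0, draw]
RT 45: heading 0 -> 315
FD 1: (18,0) -> (18.707,-0.707) [heading=315, draw]
LT 135: heading 315 -> 90
LT 135: heading 90 -> 225
FD 14: (18.707,-0.707) -> (8.808,-10.607) [heading=225, draw]
LT 135: heading 225 -> 0
LT 259: heading 0 -> 259
Final: pos=(8.808,-10.607), heading=259, 3 segment(s) drawn
Waypoints (4 total):
(0, 0)
(18, 0)
(18.707, -0.707)
(8.808, -10.607)

Answer: (0, 0)
(18, 0)
(18.707, -0.707)
(8.808, -10.607)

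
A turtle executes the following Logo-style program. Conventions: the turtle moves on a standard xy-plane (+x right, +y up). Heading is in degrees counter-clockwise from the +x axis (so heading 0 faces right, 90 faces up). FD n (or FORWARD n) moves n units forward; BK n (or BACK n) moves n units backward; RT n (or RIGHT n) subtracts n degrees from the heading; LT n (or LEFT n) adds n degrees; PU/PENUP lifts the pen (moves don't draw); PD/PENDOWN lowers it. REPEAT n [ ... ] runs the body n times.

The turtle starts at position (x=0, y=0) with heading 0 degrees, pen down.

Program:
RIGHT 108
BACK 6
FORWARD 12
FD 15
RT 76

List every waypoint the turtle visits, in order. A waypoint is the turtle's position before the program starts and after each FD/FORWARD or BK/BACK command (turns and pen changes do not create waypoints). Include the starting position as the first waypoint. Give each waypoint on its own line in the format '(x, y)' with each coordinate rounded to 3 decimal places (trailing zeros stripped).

Answer: (0, 0)
(1.854, 5.706)
(-1.854, -5.706)
(-6.489, -19.972)

Derivation:
Executing turtle program step by step:
Start: pos=(0,0), heading=0, pen down
RT 108: heading 0 -> 252
BK 6: (0,0) -> (1.854,5.706) [heading=252, draw]
FD 12: (1.854,5.706) -> (-1.854,-5.706) [heading=252, draw]
FD 15: (-1.854,-5.706) -> (-6.489,-19.972) [heading=252, draw]
RT 76: heading 252 -> 176
Final: pos=(-6.489,-19.972), heading=176, 3 segment(s) drawn
Waypoints (4 total):
(0, 0)
(1.854, 5.706)
(-1.854, -5.706)
(-6.489, -19.972)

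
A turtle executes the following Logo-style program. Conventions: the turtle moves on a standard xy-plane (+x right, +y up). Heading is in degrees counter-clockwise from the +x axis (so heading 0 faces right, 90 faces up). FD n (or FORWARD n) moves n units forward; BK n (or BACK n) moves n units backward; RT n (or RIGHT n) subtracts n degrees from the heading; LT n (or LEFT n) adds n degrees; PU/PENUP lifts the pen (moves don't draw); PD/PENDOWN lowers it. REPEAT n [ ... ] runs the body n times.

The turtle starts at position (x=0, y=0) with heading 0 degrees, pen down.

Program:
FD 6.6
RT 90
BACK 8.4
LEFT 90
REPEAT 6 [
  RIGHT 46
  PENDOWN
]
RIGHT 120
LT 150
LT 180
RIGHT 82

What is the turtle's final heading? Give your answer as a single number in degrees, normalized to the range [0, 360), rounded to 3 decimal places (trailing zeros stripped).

Executing turtle program step by step:
Start: pos=(0,0), heading=0, pen down
FD 6.6: (0,0) -> (6.6,0) [heading=0, draw]
RT 90: heading 0 -> 270
BK 8.4: (6.6,0) -> (6.6,8.4) [heading=270, draw]
LT 90: heading 270 -> 0
REPEAT 6 [
  -- iteration 1/6 --
  RT 46: heading 0 -> 314
  PD: pen down
  -- iteration 2/6 --
  RT 46: heading 314 -> 268
  PD: pen down
  -- iteration 3/6 --
  RT 46: heading 268 -> 222
  PD: pen down
  -- iteration 4/6 --
  RT 46: heading 222 -> 176
  PD: pen down
  -- iteration 5/6 --
  RT 46: heading 176 -> 130
  PD: pen down
  -- iteration 6/6 --
  RT 46: heading 130 -> 84
  PD: pen down
]
RT 120: heading 84 -> 324
LT 150: heading 324 -> 114
LT 180: heading 114 -> 294
RT 82: heading 294 -> 212
Final: pos=(6.6,8.4), heading=212, 2 segment(s) drawn

Answer: 212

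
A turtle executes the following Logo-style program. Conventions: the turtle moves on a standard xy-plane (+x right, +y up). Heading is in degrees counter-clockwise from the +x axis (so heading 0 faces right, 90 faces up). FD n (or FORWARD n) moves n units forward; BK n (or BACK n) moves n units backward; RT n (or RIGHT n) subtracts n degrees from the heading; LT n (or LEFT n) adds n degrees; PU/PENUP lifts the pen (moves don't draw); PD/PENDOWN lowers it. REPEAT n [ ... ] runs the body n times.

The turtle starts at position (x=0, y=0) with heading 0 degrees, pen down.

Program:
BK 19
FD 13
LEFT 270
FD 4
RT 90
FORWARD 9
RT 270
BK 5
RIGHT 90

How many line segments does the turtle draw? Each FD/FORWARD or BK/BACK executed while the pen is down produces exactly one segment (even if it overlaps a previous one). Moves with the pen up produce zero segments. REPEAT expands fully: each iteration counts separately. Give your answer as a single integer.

Answer: 5

Derivation:
Executing turtle program step by step:
Start: pos=(0,0), heading=0, pen down
BK 19: (0,0) -> (-19,0) [heading=0, draw]
FD 13: (-19,0) -> (-6,0) [heading=0, draw]
LT 270: heading 0 -> 270
FD 4: (-6,0) -> (-6,-4) [heading=270, draw]
RT 90: heading 270 -> 180
FD 9: (-6,-4) -> (-15,-4) [heading=180, draw]
RT 270: heading 180 -> 270
BK 5: (-15,-4) -> (-15,1) [heading=270, draw]
RT 90: heading 270 -> 180
Final: pos=(-15,1), heading=180, 5 segment(s) drawn
Segments drawn: 5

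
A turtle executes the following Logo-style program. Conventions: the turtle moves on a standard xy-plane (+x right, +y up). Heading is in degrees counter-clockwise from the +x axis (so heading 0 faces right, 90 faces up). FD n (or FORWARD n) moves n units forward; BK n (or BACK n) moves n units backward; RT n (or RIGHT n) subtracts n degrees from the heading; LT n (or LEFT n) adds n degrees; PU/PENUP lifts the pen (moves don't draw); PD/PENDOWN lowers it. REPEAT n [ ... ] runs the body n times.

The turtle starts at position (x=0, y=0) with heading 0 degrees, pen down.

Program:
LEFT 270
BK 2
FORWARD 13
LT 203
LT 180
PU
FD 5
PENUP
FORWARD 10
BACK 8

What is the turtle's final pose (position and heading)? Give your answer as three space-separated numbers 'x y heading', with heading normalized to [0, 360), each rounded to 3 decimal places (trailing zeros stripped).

Answer: 2.735 -17.444 293

Derivation:
Executing turtle program step by step:
Start: pos=(0,0), heading=0, pen down
LT 270: heading 0 -> 270
BK 2: (0,0) -> (0,2) [heading=270, draw]
FD 13: (0,2) -> (0,-11) [heading=270, draw]
LT 203: heading 270 -> 113
LT 180: heading 113 -> 293
PU: pen up
FD 5: (0,-11) -> (1.954,-15.603) [heading=293, move]
PU: pen up
FD 10: (1.954,-15.603) -> (5.861,-24.808) [heading=293, move]
BK 8: (5.861,-24.808) -> (2.735,-17.444) [heading=293, move]
Final: pos=(2.735,-17.444), heading=293, 2 segment(s) drawn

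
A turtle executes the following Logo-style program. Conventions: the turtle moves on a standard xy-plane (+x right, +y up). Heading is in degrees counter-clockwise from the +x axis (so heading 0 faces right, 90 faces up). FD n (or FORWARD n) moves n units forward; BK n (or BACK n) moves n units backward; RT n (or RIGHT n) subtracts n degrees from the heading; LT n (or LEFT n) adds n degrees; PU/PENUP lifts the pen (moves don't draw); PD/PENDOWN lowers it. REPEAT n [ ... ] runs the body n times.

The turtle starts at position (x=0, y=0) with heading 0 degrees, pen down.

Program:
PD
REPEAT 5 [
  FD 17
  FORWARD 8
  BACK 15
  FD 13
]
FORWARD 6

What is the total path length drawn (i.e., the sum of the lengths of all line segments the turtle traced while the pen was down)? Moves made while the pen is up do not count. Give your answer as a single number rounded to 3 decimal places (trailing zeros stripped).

Answer: 271

Derivation:
Executing turtle program step by step:
Start: pos=(0,0), heading=0, pen down
PD: pen down
REPEAT 5 [
  -- iteration 1/5 --
  FD 17: (0,0) -> (17,0) [heading=0, draw]
  FD 8: (17,0) -> (25,0) [heading=0, draw]
  BK 15: (25,0) -> (10,0) [heading=0, draw]
  FD 13: (10,0) -> (23,0) [heading=0, draw]
  -- iteration 2/5 --
  FD 17: (23,0) -> (40,0) [heading=0, draw]
  FD 8: (40,0) -> (48,0) [heading=0, draw]
  BK 15: (48,0) -> (33,0) [heading=0, draw]
  FD 13: (33,0) -> (46,0) [heading=0, draw]
  -- iteration 3/5 --
  FD 17: (46,0) -> (63,0) [heading=0, draw]
  FD 8: (63,0) -> (71,0) [heading=0, draw]
  BK 15: (71,0) -> (56,0) [heading=0, draw]
  FD 13: (56,0) -> (69,0) [heading=0, draw]
  -- iteration 4/5 --
  FD 17: (69,0) -> (86,0) [heading=0, draw]
  FD 8: (86,0) -> (94,0) [heading=0, draw]
  BK 15: (94,0) -> (79,0) [heading=0, draw]
  FD 13: (79,0) -> (92,0) [heading=0, draw]
  -- iteration 5/5 --
  FD 17: (92,0) -> (109,0) [heading=0, draw]
  FD 8: (109,0) -> (117,0) [heading=0, draw]
  BK 15: (117,0) -> (102,0) [heading=0, draw]
  FD 13: (102,0) -> (115,0) [heading=0, draw]
]
FD 6: (115,0) -> (121,0) [heading=0, draw]
Final: pos=(121,0), heading=0, 21 segment(s) drawn

Segment lengths:
  seg 1: (0,0) -> (17,0), length = 17
  seg 2: (17,0) -> (25,0), length = 8
  seg 3: (25,0) -> (10,0), length = 15
  seg 4: (10,0) -> (23,0), length = 13
  seg 5: (23,0) -> (40,0), length = 17
  seg 6: (40,0) -> (48,0), length = 8
  seg 7: (48,0) -> (33,0), length = 15
  seg 8: (33,0) -> (46,0), length = 13
  seg 9: (46,0) -> (63,0), length = 17
  seg 10: (63,0) -> (71,0), length = 8
  seg 11: (71,0) -> (56,0), length = 15
  seg 12: (56,0) -> (69,0), length = 13
  seg 13: (69,0) -> (86,0), length = 17
  seg 14: (86,0) -> (94,0), length = 8
  seg 15: (94,0) -> (79,0), length = 15
  seg 16: (79,0) -> (92,0), length = 13
  seg 17: (92,0) -> (109,0), length = 17
  seg 18: (109,0) -> (117,0), length = 8
  seg 19: (117,0) -> (102,0), length = 15
  seg 20: (102,0) -> (115,0), length = 13
  seg 21: (115,0) -> (121,0), length = 6
Total = 271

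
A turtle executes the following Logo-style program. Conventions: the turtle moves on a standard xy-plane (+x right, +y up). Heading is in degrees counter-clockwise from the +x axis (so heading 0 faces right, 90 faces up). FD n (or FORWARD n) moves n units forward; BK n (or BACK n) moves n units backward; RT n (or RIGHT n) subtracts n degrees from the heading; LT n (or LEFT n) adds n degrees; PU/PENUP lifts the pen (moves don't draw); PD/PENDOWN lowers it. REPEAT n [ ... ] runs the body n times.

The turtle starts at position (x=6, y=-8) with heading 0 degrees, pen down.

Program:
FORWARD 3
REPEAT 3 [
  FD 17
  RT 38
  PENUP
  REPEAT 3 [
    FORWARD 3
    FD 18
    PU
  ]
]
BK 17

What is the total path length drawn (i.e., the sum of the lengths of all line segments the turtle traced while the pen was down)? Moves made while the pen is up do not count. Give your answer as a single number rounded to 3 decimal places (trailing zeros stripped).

Executing turtle program step by step:
Start: pos=(6,-8), heading=0, pen down
FD 3: (6,-8) -> (9,-8) [heading=0, draw]
REPEAT 3 [
  -- iteration 1/3 --
  FD 17: (9,-8) -> (26,-8) [heading=0, draw]
  RT 38: heading 0 -> 322
  PU: pen up
  REPEAT 3 [
    -- iteration 1/3 --
    FD 3: (26,-8) -> (28.364,-9.847) [heading=322, move]
    FD 18: (28.364,-9.847) -> (42.548,-20.929) [heading=322, move]
    PU: pen up
    -- iteration 2/3 --
    FD 3: (42.548,-20.929) -> (44.912,-22.776) [heading=322, move]
    FD 18: (44.912,-22.776) -> (59.096,-33.858) [heading=322, move]
    PU: pen up
    -- iteration 3/3 --
    FD 3: (59.096,-33.858) -> (61.46,-35.705) [heading=322, move]
    FD 18: (61.46,-35.705) -> (75.645,-46.787) [heading=322, move]
    PU: pen up
  ]
  -- iteration 2/3 --
  FD 17: (75.645,-46.787) -> (89.041,-57.253) [heading=322, move]
  RT 38: heading 322 -> 284
  PU: pen up
  REPEAT 3 [
    -- iteration 1/3 --
    FD 3: (89.041,-57.253) -> (89.767,-60.164) [heading=284, move]
    FD 18: (89.767,-60.164) -> (94.121,-77.629) [heading=284, move]
    PU: pen up
    -- iteration 2/3 --
    FD 3: (94.121,-77.629) -> (94.847,-80.54) [heading=284, move]
    FD 18: (94.847,-80.54) -> (99.202,-98.005) [heading=284, move]
    PU: pen up
    -- iteration 3/3 --
    FD 3: (99.202,-98.005) -> (99.927,-100.916) [heading=284, move]
    FD 18: (99.927,-100.916) -> (104.282,-118.382) [heading=284, move]
    PU: pen up
  ]
  -- iteration 3/3 --
  FD 17: (104.282,-118.382) -> (108.395,-134.877) [heading=284, move]
  RT 38: heading 284 -> 246
  PU: pen up
  REPEAT 3 [
    -- iteration 1/3 --
    FD 3: (108.395,-134.877) -> (107.174,-137.617) [heading=246, move]
    FD 18: (107.174,-137.617) -> (99.853,-154.061) [heading=246, move]
    PU: pen up
    -- iteration 2/3 --
    FD 3: (99.853,-154.061) -> (98.633,-156.802) [heading=246, move]
    FD 18: (98.633,-156.802) -> (91.312,-173.245) [heading=246, move]
    PU: pen up
    -- iteration 3/3 --
    FD 3: (91.312,-173.245) -> (90.091,-175.986) [heading=246, move]
    FD 18: (90.091,-175.986) -> (82.77,-192.43) [heading=246, move]
    PU: pen up
  ]
]
BK 17: (82.77,-192.43) -> (89.685,-176.9) [heading=246, move]
Final: pos=(89.685,-176.9), heading=246, 2 segment(s) drawn

Segment lengths:
  seg 1: (6,-8) -> (9,-8), length = 3
  seg 2: (9,-8) -> (26,-8), length = 17
Total = 20

Answer: 20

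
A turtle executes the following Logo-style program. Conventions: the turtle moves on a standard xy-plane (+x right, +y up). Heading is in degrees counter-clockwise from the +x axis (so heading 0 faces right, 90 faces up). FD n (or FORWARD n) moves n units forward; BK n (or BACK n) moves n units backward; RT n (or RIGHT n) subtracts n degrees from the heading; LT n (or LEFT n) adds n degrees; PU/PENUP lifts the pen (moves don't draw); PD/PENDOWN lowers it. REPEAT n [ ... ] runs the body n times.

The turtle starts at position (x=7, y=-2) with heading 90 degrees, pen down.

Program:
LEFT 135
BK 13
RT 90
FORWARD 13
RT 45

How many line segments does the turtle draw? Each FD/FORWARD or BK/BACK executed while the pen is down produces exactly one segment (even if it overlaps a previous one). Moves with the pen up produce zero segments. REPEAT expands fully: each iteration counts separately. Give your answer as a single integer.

Executing turtle program step by step:
Start: pos=(7,-2), heading=90, pen down
LT 135: heading 90 -> 225
BK 13: (7,-2) -> (16.192,7.192) [heading=225, draw]
RT 90: heading 225 -> 135
FD 13: (16.192,7.192) -> (7,16.385) [heading=135, draw]
RT 45: heading 135 -> 90
Final: pos=(7,16.385), heading=90, 2 segment(s) drawn
Segments drawn: 2

Answer: 2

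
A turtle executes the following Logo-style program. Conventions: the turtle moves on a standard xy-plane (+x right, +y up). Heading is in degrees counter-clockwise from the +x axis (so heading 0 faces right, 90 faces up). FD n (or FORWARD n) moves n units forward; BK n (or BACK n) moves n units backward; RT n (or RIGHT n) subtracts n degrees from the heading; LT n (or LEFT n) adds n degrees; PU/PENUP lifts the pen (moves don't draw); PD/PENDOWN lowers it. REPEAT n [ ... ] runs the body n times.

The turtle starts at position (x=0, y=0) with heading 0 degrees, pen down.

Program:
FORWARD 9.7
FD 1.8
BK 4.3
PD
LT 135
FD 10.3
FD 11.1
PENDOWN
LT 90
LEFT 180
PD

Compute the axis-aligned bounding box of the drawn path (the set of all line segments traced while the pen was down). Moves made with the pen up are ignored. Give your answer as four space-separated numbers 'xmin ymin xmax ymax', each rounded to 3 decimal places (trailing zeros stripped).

Answer: -7.932 0 11.5 15.132

Derivation:
Executing turtle program step by step:
Start: pos=(0,0), heading=0, pen down
FD 9.7: (0,0) -> (9.7,0) [heading=0, draw]
FD 1.8: (9.7,0) -> (11.5,0) [heading=0, draw]
BK 4.3: (11.5,0) -> (7.2,0) [heading=0, draw]
PD: pen down
LT 135: heading 0 -> 135
FD 10.3: (7.2,0) -> (-0.083,7.283) [heading=135, draw]
FD 11.1: (-0.083,7.283) -> (-7.932,15.132) [heading=135, draw]
PD: pen down
LT 90: heading 135 -> 225
LT 180: heading 225 -> 45
PD: pen down
Final: pos=(-7.932,15.132), heading=45, 5 segment(s) drawn

Segment endpoints: x in {-7.932, -0.083, 0, 7.2, 9.7, 11.5}, y in {0, 7.283, 15.132}
xmin=-7.932, ymin=0, xmax=11.5, ymax=15.132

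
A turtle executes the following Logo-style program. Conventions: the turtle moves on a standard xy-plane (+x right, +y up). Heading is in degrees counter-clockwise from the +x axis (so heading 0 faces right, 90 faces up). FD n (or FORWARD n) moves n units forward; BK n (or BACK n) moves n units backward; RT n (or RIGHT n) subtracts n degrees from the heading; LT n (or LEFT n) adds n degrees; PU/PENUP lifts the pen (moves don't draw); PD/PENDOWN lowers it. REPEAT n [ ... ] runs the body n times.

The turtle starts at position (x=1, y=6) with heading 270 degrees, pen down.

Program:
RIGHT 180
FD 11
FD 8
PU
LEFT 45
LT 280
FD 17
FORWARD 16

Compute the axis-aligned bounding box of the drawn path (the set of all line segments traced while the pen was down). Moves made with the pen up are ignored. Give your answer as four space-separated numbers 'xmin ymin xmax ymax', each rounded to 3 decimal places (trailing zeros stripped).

Answer: 1 6 1 25

Derivation:
Executing turtle program step by step:
Start: pos=(1,6), heading=270, pen down
RT 180: heading 270 -> 90
FD 11: (1,6) -> (1,17) [heading=90, draw]
FD 8: (1,17) -> (1,25) [heading=90, draw]
PU: pen up
LT 45: heading 90 -> 135
LT 280: heading 135 -> 55
FD 17: (1,25) -> (10.751,38.926) [heading=55, move]
FD 16: (10.751,38.926) -> (19.928,52.032) [heading=55, move]
Final: pos=(19.928,52.032), heading=55, 2 segment(s) drawn

Segment endpoints: x in {1, 1, 1}, y in {6, 17, 25}
xmin=1, ymin=6, xmax=1, ymax=25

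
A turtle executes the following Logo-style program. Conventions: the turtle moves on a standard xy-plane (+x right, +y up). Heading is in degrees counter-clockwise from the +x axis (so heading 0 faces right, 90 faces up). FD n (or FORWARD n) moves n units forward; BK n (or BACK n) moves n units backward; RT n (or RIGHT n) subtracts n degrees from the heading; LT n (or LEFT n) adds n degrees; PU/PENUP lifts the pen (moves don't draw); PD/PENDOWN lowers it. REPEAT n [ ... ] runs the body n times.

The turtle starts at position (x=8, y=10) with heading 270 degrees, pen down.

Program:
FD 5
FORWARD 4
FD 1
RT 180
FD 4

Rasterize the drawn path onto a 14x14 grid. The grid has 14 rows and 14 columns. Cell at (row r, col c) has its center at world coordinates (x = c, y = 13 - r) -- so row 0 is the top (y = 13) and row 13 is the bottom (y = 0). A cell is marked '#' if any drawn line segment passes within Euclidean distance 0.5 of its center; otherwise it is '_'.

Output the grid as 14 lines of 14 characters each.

Answer: ______________
______________
______________
________#_____
________#_____
________#_____
________#_____
________#_____
________#_____
________#_____
________#_____
________#_____
________#_____
________#_____

Derivation:
Segment 0: (8,10) -> (8,5)
Segment 1: (8,5) -> (8,1)
Segment 2: (8,1) -> (8,0)
Segment 3: (8,0) -> (8,4)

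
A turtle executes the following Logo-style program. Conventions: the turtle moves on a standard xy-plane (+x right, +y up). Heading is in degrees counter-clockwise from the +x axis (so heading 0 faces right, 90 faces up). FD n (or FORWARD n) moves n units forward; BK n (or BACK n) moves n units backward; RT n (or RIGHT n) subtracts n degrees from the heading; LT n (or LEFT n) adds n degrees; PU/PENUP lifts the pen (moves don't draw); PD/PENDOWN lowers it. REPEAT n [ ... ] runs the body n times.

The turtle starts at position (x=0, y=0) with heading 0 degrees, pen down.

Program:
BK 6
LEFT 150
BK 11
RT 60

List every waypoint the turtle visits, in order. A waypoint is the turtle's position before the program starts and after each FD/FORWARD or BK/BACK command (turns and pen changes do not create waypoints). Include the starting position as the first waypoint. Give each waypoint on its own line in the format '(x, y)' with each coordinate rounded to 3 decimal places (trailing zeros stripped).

Answer: (0, 0)
(-6, 0)
(3.526, -5.5)

Derivation:
Executing turtle program step by step:
Start: pos=(0,0), heading=0, pen down
BK 6: (0,0) -> (-6,0) [heading=0, draw]
LT 150: heading 0 -> 150
BK 11: (-6,0) -> (3.526,-5.5) [heading=150, draw]
RT 60: heading 150 -> 90
Final: pos=(3.526,-5.5), heading=90, 2 segment(s) drawn
Waypoints (3 total):
(0, 0)
(-6, 0)
(3.526, -5.5)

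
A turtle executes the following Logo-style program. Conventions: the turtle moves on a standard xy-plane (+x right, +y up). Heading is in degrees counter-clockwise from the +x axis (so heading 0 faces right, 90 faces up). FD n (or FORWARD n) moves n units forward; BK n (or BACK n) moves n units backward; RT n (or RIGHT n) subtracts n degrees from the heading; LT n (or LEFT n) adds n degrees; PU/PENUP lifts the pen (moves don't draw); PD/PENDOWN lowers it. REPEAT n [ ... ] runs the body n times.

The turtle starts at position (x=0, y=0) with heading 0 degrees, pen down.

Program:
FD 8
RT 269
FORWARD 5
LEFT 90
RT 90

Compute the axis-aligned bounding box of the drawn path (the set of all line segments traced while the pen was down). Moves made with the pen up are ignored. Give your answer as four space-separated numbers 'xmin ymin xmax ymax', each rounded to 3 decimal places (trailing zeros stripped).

Answer: 0 0 8 4.999

Derivation:
Executing turtle program step by step:
Start: pos=(0,0), heading=0, pen down
FD 8: (0,0) -> (8,0) [heading=0, draw]
RT 269: heading 0 -> 91
FD 5: (8,0) -> (7.913,4.999) [heading=91, draw]
LT 90: heading 91 -> 181
RT 90: heading 181 -> 91
Final: pos=(7.913,4.999), heading=91, 2 segment(s) drawn

Segment endpoints: x in {0, 7.913, 8}, y in {0, 4.999}
xmin=0, ymin=0, xmax=8, ymax=4.999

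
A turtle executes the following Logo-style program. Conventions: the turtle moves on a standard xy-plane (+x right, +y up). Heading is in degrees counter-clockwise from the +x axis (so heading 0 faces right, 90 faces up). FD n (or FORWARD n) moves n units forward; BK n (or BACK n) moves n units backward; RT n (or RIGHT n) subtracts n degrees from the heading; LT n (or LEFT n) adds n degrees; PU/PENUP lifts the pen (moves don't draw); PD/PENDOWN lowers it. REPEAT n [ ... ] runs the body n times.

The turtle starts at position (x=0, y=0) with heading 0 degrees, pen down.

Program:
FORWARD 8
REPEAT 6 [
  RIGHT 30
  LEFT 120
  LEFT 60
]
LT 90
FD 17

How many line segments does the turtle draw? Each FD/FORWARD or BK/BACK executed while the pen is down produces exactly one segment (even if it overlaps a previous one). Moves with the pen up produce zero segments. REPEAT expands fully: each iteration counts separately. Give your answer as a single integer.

Answer: 2

Derivation:
Executing turtle program step by step:
Start: pos=(0,0), heading=0, pen down
FD 8: (0,0) -> (8,0) [heading=0, draw]
REPEAT 6 [
  -- iteration 1/6 --
  RT 30: heading 0 -> 330
  LT 120: heading 330 -> 90
  LT 60: heading 90 -> 150
  -- iteration 2/6 --
  RT 30: heading 150 -> 120
  LT 120: heading 120 -> 240
  LT 60: heading 240 -> 300
  -- iteration 3/6 --
  RT 30: heading 300 -> 270
  LT 120: heading 270 -> 30
  LT 60: heading 30 -> 90
  -- iteration 4/6 --
  RT 30: heading 90 -> 60
  LT 120: heading 60 -> 180
  LT 60: heading 180 -> 240
  -- iteration 5/6 --
  RT 30: heading 240 -> 210
  LT 120: heading 210 -> 330
  LT 60: heading 330 -> 30
  -- iteration 6/6 --
  RT 30: heading 30 -> 0
  LT 120: heading 0 -> 120
  LT 60: heading 120 -> 180
]
LT 90: heading 180 -> 270
FD 17: (8,0) -> (8,-17) [heading=270, draw]
Final: pos=(8,-17), heading=270, 2 segment(s) drawn
Segments drawn: 2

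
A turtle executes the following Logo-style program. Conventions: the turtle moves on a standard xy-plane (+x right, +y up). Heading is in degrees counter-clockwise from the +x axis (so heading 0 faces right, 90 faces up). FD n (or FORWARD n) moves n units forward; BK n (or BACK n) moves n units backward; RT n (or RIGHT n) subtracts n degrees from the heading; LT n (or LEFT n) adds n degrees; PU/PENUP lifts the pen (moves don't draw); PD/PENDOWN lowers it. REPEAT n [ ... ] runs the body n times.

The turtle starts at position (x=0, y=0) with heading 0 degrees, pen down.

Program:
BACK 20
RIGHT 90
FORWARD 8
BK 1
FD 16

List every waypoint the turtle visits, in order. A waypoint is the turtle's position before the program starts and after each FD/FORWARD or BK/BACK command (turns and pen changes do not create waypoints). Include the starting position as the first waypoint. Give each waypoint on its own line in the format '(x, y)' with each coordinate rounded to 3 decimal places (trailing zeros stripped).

Executing turtle program step by step:
Start: pos=(0,0), heading=0, pen down
BK 20: (0,0) -> (-20,0) [heading=0, draw]
RT 90: heading 0 -> 270
FD 8: (-20,0) -> (-20,-8) [heading=270, draw]
BK 1: (-20,-8) -> (-20,-7) [heading=270, draw]
FD 16: (-20,-7) -> (-20,-23) [heading=270, draw]
Final: pos=(-20,-23), heading=270, 4 segment(s) drawn
Waypoints (5 total):
(0, 0)
(-20, 0)
(-20, -8)
(-20, -7)
(-20, -23)

Answer: (0, 0)
(-20, 0)
(-20, -8)
(-20, -7)
(-20, -23)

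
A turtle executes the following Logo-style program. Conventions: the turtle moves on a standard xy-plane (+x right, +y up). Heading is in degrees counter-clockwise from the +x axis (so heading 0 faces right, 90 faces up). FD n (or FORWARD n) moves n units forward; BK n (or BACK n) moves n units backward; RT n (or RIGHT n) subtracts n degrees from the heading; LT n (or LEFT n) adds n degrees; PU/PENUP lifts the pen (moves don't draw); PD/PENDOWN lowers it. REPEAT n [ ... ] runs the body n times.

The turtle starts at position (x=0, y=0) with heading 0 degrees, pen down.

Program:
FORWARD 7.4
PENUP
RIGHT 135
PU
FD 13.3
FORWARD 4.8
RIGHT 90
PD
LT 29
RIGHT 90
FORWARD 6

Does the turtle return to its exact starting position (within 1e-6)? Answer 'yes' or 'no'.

Answer: no

Derivation:
Executing turtle program step by step:
Start: pos=(0,0), heading=0, pen down
FD 7.4: (0,0) -> (7.4,0) [heading=0, draw]
PU: pen up
RT 135: heading 0 -> 225
PU: pen up
FD 13.3: (7.4,0) -> (-2.005,-9.405) [heading=225, move]
FD 4.8: (-2.005,-9.405) -> (-5.399,-12.799) [heading=225, move]
RT 90: heading 225 -> 135
PD: pen down
LT 29: heading 135 -> 164
RT 90: heading 164 -> 74
FD 6: (-5.399,-12.799) -> (-3.745,-7.031) [heading=74, draw]
Final: pos=(-3.745,-7.031), heading=74, 2 segment(s) drawn

Start position: (0, 0)
Final position: (-3.745, -7.031)
Distance = 7.966; >= 1e-6 -> NOT closed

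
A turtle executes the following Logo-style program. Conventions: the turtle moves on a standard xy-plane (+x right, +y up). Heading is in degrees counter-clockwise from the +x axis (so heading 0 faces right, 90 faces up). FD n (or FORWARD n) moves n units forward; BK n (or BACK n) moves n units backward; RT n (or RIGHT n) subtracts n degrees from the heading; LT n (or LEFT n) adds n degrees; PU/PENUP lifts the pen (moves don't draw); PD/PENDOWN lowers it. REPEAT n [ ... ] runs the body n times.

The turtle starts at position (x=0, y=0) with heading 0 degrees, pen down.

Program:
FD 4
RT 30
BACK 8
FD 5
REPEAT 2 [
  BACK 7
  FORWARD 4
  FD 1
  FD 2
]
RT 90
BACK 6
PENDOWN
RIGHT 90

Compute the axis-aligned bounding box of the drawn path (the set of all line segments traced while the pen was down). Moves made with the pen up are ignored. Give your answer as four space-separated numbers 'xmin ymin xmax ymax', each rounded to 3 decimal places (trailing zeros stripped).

Executing turtle program step by step:
Start: pos=(0,0), heading=0, pen down
FD 4: (0,0) -> (4,0) [heading=0, draw]
RT 30: heading 0 -> 330
BK 8: (4,0) -> (-2.928,4) [heading=330, draw]
FD 5: (-2.928,4) -> (1.402,1.5) [heading=330, draw]
REPEAT 2 [
  -- iteration 1/2 --
  BK 7: (1.402,1.5) -> (-4.66,5) [heading=330, draw]
  FD 4: (-4.66,5) -> (-1.196,3) [heading=330, draw]
  FD 1: (-1.196,3) -> (-0.33,2.5) [heading=330, draw]
  FD 2: (-0.33,2.5) -> (1.402,1.5) [heading=330, draw]
  -- iteration 2/2 --
  BK 7: (1.402,1.5) -> (-4.66,5) [heading=330, draw]
  FD 4: (-4.66,5) -> (-1.196,3) [heading=330, draw]
  FD 1: (-1.196,3) -> (-0.33,2.5) [heading=330, draw]
  FD 2: (-0.33,2.5) -> (1.402,1.5) [heading=330, draw]
]
RT 90: heading 330 -> 240
BK 6: (1.402,1.5) -> (4.402,6.696) [heading=240, draw]
PD: pen down
RT 90: heading 240 -> 150
Final: pos=(4.402,6.696), heading=150, 12 segment(s) drawn

Segment endpoints: x in {-4.66, -2.928, -1.196, -0.33, 0, 1.402, 1.402, 4, 4.402}, y in {0, 1.5, 2.5, 3, 4, 5, 6.696}
xmin=-4.66, ymin=0, xmax=4.402, ymax=6.696

Answer: -4.66 0 4.402 6.696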